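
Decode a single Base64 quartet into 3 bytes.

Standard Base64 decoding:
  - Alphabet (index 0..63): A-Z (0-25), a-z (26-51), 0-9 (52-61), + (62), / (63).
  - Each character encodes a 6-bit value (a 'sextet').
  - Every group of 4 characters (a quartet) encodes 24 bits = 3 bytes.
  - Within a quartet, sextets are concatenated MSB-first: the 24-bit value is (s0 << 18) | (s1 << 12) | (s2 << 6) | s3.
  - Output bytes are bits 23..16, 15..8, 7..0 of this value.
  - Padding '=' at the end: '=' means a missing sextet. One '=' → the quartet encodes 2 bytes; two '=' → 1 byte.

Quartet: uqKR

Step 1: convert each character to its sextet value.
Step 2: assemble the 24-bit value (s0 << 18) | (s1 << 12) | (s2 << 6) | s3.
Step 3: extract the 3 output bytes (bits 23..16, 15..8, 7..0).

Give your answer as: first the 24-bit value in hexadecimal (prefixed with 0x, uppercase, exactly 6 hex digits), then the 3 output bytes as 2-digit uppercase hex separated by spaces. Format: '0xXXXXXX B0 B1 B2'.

Sextets: u=46, q=42, K=10, R=17
24-bit: (46<<18) | (42<<12) | (10<<6) | 17
      = 0xB80000 | 0x02A000 | 0x000280 | 0x000011
      = 0xBAA291
Bytes: (v>>16)&0xFF=BA, (v>>8)&0xFF=A2, v&0xFF=91

Answer: 0xBAA291 BA A2 91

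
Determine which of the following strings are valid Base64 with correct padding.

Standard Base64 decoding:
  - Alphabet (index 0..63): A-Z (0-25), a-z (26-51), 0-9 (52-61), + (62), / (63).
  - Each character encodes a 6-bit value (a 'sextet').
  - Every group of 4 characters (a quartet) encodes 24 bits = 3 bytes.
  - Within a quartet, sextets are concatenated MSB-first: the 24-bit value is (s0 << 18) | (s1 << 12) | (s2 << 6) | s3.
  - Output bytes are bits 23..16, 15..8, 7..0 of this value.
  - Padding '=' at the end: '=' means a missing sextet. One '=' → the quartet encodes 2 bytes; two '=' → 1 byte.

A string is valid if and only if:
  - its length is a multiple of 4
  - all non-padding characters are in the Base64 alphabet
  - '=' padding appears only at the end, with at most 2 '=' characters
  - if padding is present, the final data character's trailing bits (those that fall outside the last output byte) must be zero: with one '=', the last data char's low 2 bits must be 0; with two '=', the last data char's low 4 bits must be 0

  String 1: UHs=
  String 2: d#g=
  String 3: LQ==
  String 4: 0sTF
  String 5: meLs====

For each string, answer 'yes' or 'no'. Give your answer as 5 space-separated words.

String 1: 'UHs=' → valid
String 2: 'd#g=' → invalid (bad char(s): ['#'])
String 3: 'LQ==' → valid
String 4: '0sTF' → valid
String 5: 'meLs====' → invalid (4 pad chars (max 2))

Answer: yes no yes yes no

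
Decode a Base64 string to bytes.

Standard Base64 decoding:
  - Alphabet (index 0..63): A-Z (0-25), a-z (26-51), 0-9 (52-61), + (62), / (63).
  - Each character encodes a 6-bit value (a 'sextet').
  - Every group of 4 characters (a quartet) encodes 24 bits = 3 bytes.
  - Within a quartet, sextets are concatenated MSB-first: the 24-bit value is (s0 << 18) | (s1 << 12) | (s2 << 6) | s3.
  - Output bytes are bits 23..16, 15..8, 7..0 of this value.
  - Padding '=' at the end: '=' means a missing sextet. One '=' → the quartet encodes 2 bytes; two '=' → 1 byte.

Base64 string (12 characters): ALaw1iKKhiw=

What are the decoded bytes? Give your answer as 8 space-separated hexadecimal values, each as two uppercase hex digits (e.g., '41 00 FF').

Answer: 00 B6 B0 D6 22 8A 86 2C

Derivation:
After char 0 ('A'=0): chars_in_quartet=1 acc=0x0 bytes_emitted=0
After char 1 ('L'=11): chars_in_quartet=2 acc=0xB bytes_emitted=0
After char 2 ('a'=26): chars_in_quartet=3 acc=0x2DA bytes_emitted=0
After char 3 ('w'=48): chars_in_quartet=4 acc=0xB6B0 -> emit 00 B6 B0, reset; bytes_emitted=3
After char 4 ('1'=53): chars_in_quartet=1 acc=0x35 bytes_emitted=3
After char 5 ('i'=34): chars_in_quartet=2 acc=0xD62 bytes_emitted=3
After char 6 ('K'=10): chars_in_quartet=3 acc=0x3588A bytes_emitted=3
After char 7 ('K'=10): chars_in_quartet=4 acc=0xD6228A -> emit D6 22 8A, reset; bytes_emitted=6
After char 8 ('h'=33): chars_in_quartet=1 acc=0x21 bytes_emitted=6
After char 9 ('i'=34): chars_in_quartet=2 acc=0x862 bytes_emitted=6
After char 10 ('w'=48): chars_in_quartet=3 acc=0x218B0 bytes_emitted=6
Padding '=': partial quartet acc=0x218B0 -> emit 86 2C; bytes_emitted=8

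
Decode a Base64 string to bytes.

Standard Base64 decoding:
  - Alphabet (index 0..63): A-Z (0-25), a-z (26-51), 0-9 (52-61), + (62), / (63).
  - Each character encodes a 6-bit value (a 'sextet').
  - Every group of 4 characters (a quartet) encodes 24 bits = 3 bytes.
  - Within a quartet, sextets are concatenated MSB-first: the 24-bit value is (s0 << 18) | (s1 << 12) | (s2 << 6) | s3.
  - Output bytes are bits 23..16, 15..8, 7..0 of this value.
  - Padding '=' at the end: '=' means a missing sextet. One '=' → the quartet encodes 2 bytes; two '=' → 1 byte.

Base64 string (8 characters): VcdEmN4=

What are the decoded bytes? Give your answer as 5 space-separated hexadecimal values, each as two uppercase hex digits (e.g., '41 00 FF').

Answer: 55 C7 44 98 DE

Derivation:
After char 0 ('V'=21): chars_in_quartet=1 acc=0x15 bytes_emitted=0
After char 1 ('c'=28): chars_in_quartet=2 acc=0x55C bytes_emitted=0
After char 2 ('d'=29): chars_in_quartet=3 acc=0x1571D bytes_emitted=0
After char 3 ('E'=4): chars_in_quartet=4 acc=0x55C744 -> emit 55 C7 44, reset; bytes_emitted=3
After char 4 ('m'=38): chars_in_quartet=1 acc=0x26 bytes_emitted=3
After char 5 ('N'=13): chars_in_quartet=2 acc=0x98D bytes_emitted=3
After char 6 ('4'=56): chars_in_quartet=3 acc=0x26378 bytes_emitted=3
Padding '=': partial quartet acc=0x26378 -> emit 98 DE; bytes_emitted=5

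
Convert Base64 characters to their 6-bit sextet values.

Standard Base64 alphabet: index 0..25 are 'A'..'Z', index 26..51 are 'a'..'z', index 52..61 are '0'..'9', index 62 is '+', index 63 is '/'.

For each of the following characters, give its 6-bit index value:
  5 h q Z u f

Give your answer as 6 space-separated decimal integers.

'5': 0..9 range, 52 + ord('5') − ord('0') = 57
'h': a..z range, 26 + ord('h') − ord('a') = 33
'q': a..z range, 26 + ord('q') − ord('a') = 42
'Z': A..Z range, ord('Z') − ord('A') = 25
'u': a..z range, 26 + ord('u') − ord('a') = 46
'f': a..z range, 26 + ord('f') − ord('a') = 31

Answer: 57 33 42 25 46 31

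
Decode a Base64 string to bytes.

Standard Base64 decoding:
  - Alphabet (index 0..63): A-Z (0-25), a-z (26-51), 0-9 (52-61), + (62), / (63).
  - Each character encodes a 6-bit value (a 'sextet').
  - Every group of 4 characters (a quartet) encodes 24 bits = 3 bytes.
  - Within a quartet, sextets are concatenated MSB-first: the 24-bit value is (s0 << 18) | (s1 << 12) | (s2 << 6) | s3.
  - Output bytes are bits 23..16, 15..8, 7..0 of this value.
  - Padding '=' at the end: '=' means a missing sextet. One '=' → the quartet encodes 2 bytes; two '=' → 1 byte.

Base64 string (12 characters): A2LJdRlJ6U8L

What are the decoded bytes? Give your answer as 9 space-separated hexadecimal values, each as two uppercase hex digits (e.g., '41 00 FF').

Answer: 03 62 C9 75 19 49 E9 4F 0B

Derivation:
After char 0 ('A'=0): chars_in_quartet=1 acc=0x0 bytes_emitted=0
After char 1 ('2'=54): chars_in_quartet=2 acc=0x36 bytes_emitted=0
After char 2 ('L'=11): chars_in_quartet=3 acc=0xD8B bytes_emitted=0
After char 3 ('J'=9): chars_in_quartet=4 acc=0x362C9 -> emit 03 62 C9, reset; bytes_emitted=3
After char 4 ('d'=29): chars_in_quartet=1 acc=0x1D bytes_emitted=3
After char 5 ('R'=17): chars_in_quartet=2 acc=0x751 bytes_emitted=3
After char 6 ('l'=37): chars_in_quartet=3 acc=0x1D465 bytes_emitted=3
After char 7 ('J'=9): chars_in_quartet=4 acc=0x751949 -> emit 75 19 49, reset; bytes_emitted=6
After char 8 ('6'=58): chars_in_quartet=1 acc=0x3A bytes_emitted=6
After char 9 ('U'=20): chars_in_quartet=2 acc=0xE94 bytes_emitted=6
After char 10 ('8'=60): chars_in_quartet=3 acc=0x3A53C bytes_emitted=6
After char 11 ('L'=11): chars_in_quartet=4 acc=0xE94F0B -> emit E9 4F 0B, reset; bytes_emitted=9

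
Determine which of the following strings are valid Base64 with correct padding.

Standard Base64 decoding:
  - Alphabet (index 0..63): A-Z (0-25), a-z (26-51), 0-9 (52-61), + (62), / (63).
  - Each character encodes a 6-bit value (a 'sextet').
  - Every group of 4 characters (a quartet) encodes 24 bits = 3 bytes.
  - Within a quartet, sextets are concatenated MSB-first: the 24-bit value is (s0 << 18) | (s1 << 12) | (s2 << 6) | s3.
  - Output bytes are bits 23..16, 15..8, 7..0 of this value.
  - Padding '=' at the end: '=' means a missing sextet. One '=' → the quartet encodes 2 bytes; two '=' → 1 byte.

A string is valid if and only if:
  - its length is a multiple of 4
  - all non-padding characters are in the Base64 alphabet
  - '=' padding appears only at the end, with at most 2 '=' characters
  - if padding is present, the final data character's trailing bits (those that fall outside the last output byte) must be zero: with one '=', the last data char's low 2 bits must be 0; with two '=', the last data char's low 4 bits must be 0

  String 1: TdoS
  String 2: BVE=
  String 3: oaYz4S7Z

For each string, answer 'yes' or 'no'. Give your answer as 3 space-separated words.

String 1: 'TdoS' → valid
String 2: 'BVE=' → valid
String 3: 'oaYz4S7Z' → valid

Answer: yes yes yes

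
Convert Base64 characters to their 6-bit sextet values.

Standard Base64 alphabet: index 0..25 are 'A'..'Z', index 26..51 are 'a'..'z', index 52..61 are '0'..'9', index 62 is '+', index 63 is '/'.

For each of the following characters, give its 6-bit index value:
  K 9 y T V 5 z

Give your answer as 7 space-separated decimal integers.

Answer: 10 61 50 19 21 57 51

Derivation:
'K': A..Z range, ord('K') − ord('A') = 10
'9': 0..9 range, 52 + ord('9') − ord('0') = 61
'y': a..z range, 26 + ord('y') − ord('a') = 50
'T': A..Z range, ord('T') − ord('A') = 19
'V': A..Z range, ord('V') − ord('A') = 21
'5': 0..9 range, 52 + ord('5') − ord('0') = 57
'z': a..z range, 26 + ord('z') − ord('a') = 51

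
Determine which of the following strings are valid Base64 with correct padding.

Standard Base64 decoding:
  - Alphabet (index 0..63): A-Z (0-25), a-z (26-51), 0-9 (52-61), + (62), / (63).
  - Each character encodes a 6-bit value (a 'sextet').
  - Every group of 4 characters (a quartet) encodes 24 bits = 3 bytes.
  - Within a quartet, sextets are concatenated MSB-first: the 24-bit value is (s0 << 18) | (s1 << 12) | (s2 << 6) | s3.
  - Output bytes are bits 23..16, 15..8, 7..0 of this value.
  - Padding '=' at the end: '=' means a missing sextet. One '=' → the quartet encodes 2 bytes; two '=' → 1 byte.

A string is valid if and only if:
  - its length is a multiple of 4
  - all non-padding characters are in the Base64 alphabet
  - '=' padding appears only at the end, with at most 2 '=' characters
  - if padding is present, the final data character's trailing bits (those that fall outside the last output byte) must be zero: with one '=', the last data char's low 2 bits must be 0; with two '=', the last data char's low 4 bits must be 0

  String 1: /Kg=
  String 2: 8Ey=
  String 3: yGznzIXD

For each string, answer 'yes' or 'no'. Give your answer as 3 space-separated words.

String 1: '/Kg=' → valid
String 2: '8Ey=' → invalid (bad trailing bits)
String 3: 'yGznzIXD' → valid

Answer: yes no yes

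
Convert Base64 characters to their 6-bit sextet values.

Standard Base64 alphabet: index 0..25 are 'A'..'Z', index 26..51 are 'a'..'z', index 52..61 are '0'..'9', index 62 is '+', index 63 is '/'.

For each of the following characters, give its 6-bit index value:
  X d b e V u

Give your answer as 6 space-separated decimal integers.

'X': A..Z range, ord('X') − ord('A') = 23
'd': a..z range, 26 + ord('d') − ord('a') = 29
'b': a..z range, 26 + ord('b') − ord('a') = 27
'e': a..z range, 26 + ord('e') − ord('a') = 30
'V': A..Z range, ord('V') − ord('A') = 21
'u': a..z range, 26 + ord('u') − ord('a') = 46

Answer: 23 29 27 30 21 46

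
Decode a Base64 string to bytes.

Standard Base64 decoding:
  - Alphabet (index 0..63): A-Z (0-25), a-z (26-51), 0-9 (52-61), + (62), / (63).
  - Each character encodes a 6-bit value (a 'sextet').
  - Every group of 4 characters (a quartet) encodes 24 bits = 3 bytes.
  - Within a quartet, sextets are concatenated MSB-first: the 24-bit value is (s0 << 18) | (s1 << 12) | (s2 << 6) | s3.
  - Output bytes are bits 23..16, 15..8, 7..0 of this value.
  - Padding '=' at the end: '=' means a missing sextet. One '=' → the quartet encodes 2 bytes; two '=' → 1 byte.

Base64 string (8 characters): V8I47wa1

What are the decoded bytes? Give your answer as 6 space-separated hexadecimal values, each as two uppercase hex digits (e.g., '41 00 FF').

After char 0 ('V'=21): chars_in_quartet=1 acc=0x15 bytes_emitted=0
After char 1 ('8'=60): chars_in_quartet=2 acc=0x57C bytes_emitted=0
After char 2 ('I'=8): chars_in_quartet=3 acc=0x15F08 bytes_emitted=0
After char 3 ('4'=56): chars_in_quartet=4 acc=0x57C238 -> emit 57 C2 38, reset; bytes_emitted=3
After char 4 ('7'=59): chars_in_quartet=1 acc=0x3B bytes_emitted=3
After char 5 ('w'=48): chars_in_quartet=2 acc=0xEF0 bytes_emitted=3
After char 6 ('a'=26): chars_in_quartet=3 acc=0x3BC1A bytes_emitted=3
After char 7 ('1'=53): chars_in_quartet=4 acc=0xEF06B5 -> emit EF 06 B5, reset; bytes_emitted=6

Answer: 57 C2 38 EF 06 B5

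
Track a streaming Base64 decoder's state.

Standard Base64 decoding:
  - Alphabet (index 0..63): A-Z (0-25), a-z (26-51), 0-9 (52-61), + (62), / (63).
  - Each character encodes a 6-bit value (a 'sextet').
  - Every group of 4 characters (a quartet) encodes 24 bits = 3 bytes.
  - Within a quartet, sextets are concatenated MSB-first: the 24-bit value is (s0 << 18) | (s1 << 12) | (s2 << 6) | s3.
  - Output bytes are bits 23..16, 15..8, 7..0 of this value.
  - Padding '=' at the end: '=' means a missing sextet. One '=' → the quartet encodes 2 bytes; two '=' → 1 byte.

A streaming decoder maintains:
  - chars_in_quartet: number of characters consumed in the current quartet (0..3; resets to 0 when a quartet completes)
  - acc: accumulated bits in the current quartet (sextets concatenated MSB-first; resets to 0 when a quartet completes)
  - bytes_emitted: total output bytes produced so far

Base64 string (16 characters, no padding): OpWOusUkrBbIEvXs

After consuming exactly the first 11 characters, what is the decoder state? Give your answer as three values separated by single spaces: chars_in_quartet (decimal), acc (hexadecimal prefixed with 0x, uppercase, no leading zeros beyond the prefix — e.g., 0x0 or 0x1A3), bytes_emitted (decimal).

After char 0 ('O'=14): chars_in_quartet=1 acc=0xE bytes_emitted=0
After char 1 ('p'=41): chars_in_quartet=2 acc=0x3A9 bytes_emitted=0
After char 2 ('W'=22): chars_in_quartet=3 acc=0xEA56 bytes_emitted=0
After char 3 ('O'=14): chars_in_quartet=4 acc=0x3A958E -> emit 3A 95 8E, reset; bytes_emitted=3
After char 4 ('u'=46): chars_in_quartet=1 acc=0x2E bytes_emitted=3
After char 5 ('s'=44): chars_in_quartet=2 acc=0xBAC bytes_emitted=3
After char 6 ('U'=20): chars_in_quartet=3 acc=0x2EB14 bytes_emitted=3
After char 7 ('k'=36): chars_in_quartet=4 acc=0xBAC524 -> emit BA C5 24, reset; bytes_emitted=6
After char 8 ('r'=43): chars_in_quartet=1 acc=0x2B bytes_emitted=6
After char 9 ('B'=1): chars_in_quartet=2 acc=0xAC1 bytes_emitted=6
After char 10 ('b'=27): chars_in_quartet=3 acc=0x2B05B bytes_emitted=6

Answer: 3 0x2B05B 6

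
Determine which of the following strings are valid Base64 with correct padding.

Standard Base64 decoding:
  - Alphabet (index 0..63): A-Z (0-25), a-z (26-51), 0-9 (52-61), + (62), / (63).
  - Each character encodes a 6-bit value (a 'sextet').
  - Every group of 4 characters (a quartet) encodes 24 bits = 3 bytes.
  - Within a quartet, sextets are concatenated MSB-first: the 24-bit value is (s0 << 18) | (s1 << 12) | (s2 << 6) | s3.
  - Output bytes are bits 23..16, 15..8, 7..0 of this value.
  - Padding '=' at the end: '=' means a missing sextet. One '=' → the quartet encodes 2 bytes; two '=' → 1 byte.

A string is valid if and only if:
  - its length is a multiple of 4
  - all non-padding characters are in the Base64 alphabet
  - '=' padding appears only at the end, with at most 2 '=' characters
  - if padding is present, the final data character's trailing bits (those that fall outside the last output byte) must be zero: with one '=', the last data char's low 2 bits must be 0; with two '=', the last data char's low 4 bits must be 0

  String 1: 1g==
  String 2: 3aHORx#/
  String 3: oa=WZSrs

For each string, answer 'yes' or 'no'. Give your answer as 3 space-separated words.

Answer: yes no no

Derivation:
String 1: '1g==' → valid
String 2: '3aHORx#/' → invalid (bad char(s): ['#'])
String 3: 'oa=WZSrs' → invalid (bad char(s): ['=']; '=' in middle)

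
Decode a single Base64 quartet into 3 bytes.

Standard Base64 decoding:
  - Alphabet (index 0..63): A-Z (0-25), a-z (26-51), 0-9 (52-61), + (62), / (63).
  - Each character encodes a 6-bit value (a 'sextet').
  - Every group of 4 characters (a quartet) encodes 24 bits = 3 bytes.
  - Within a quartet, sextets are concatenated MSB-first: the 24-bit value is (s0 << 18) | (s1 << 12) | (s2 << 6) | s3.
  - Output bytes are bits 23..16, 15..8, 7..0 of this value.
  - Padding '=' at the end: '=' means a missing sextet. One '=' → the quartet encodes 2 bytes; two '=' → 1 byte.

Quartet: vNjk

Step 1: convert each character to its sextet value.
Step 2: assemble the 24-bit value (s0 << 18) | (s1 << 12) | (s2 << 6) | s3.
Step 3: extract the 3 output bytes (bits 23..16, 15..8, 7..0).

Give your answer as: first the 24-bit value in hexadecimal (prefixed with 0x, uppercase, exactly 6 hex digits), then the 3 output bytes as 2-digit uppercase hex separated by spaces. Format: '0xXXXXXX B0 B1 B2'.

Answer: 0xBCD8E4 BC D8 E4

Derivation:
Sextets: v=47, N=13, j=35, k=36
24-bit: (47<<18) | (13<<12) | (35<<6) | 36
      = 0xBC0000 | 0x00D000 | 0x0008C0 | 0x000024
      = 0xBCD8E4
Bytes: (v>>16)&0xFF=BC, (v>>8)&0xFF=D8, v&0xFF=E4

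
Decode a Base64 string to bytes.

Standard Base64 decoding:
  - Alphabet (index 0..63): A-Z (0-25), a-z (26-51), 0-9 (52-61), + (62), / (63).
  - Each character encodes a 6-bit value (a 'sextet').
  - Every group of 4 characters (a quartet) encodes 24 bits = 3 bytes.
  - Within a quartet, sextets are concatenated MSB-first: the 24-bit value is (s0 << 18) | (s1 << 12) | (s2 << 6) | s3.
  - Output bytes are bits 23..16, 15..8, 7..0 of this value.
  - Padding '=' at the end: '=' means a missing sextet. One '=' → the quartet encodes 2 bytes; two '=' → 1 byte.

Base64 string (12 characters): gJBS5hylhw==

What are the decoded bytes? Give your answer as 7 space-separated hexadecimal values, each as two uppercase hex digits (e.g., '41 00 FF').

After char 0 ('g'=32): chars_in_quartet=1 acc=0x20 bytes_emitted=0
After char 1 ('J'=9): chars_in_quartet=2 acc=0x809 bytes_emitted=0
After char 2 ('B'=1): chars_in_quartet=3 acc=0x20241 bytes_emitted=0
After char 3 ('S'=18): chars_in_quartet=4 acc=0x809052 -> emit 80 90 52, reset; bytes_emitted=3
After char 4 ('5'=57): chars_in_quartet=1 acc=0x39 bytes_emitted=3
After char 5 ('h'=33): chars_in_quartet=2 acc=0xE61 bytes_emitted=3
After char 6 ('y'=50): chars_in_quartet=3 acc=0x39872 bytes_emitted=3
After char 7 ('l'=37): chars_in_quartet=4 acc=0xE61CA5 -> emit E6 1C A5, reset; bytes_emitted=6
After char 8 ('h'=33): chars_in_quartet=1 acc=0x21 bytes_emitted=6
After char 9 ('w'=48): chars_in_quartet=2 acc=0x870 bytes_emitted=6
Padding '==': partial quartet acc=0x870 -> emit 87; bytes_emitted=7

Answer: 80 90 52 E6 1C A5 87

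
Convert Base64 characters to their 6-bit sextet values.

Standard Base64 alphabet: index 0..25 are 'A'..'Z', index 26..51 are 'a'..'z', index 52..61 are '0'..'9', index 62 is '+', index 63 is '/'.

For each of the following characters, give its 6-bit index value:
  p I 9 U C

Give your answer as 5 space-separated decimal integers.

Answer: 41 8 61 20 2

Derivation:
'p': a..z range, 26 + ord('p') − ord('a') = 41
'I': A..Z range, ord('I') − ord('A') = 8
'9': 0..9 range, 52 + ord('9') − ord('0') = 61
'U': A..Z range, ord('U') − ord('A') = 20
'C': A..Z range, ord('C') − ord('A') = 2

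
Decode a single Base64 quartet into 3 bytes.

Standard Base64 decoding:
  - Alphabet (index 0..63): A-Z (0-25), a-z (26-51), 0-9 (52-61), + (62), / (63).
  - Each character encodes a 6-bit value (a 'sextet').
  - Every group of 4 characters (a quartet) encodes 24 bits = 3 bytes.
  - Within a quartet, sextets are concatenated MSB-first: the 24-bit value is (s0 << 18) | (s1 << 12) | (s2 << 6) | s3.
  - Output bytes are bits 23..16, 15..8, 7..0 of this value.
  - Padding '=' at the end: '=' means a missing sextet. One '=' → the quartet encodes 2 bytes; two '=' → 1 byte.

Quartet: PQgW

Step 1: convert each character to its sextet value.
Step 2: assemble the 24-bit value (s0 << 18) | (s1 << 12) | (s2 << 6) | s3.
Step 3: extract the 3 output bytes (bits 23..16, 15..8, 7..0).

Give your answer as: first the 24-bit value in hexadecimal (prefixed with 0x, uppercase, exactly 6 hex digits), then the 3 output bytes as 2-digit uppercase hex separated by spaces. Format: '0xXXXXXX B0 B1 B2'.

Answer: 0x3D0816 3D 08 16

Derivation:
Sextets: P=15, Q=16, g=32, W=22
24-bit: (15<<18) | (16<<12) | (32<<6) | 22
      = 0x3C0000 | 0x010000 | 0x000800 | 0x000016
      = 0x3D0816
Bytes: (v>>16)&0xFF=3D, (v>>8)&0xFF=08, v&0xFF=16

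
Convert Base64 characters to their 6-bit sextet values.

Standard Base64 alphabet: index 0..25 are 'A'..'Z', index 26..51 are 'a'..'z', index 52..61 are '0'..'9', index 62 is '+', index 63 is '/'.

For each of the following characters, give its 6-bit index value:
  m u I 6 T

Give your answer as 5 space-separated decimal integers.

Answer: 38 46 8 58 19

Derivation:
'm': a..z range, 26 + ord('m') − ord('a') = 38
'u': a..z range, 26 + ord('u') − ord('a') = 46
'I': A..Z range, ord('I') − ord('A') = 8
'6': 0..9 range, 52 + ord('6') − ord('0') = 58
'T': A..Z range, ord('T') − ord('A') = 19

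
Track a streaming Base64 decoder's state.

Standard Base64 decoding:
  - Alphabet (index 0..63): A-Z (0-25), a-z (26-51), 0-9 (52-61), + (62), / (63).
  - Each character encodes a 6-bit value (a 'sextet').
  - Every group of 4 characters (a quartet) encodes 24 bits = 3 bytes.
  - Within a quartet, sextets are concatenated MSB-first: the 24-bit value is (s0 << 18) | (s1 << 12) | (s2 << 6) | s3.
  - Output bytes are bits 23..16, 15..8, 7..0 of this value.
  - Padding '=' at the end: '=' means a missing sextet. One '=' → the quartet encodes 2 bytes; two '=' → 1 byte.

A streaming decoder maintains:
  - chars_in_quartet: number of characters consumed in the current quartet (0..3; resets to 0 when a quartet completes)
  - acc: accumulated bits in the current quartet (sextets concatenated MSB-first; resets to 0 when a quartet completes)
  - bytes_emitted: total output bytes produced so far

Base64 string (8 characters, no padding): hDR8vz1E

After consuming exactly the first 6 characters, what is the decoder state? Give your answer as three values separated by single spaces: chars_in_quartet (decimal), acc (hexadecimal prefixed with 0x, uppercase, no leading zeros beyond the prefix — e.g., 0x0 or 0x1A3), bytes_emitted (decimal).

Answer: 2 0xBF3 3

Derivation:
After char 0 ('h'=33): chars_in_quartet=1 acc=0x21 bytes_emitted=0
After char 1 ('D'=3): chars_in_quartet=2 acc=0x843 bytes_emitted=0
After char 2 ('R'=17): chars_in_quartet=3 acc=0x210D1 bytes_emitted=0
After char 3 ('8'=60): chars_in_quartet=4 acc=0x84347C -> emit 84 34 7C, reset; bytes_emitted=3
After char 4 ('v'=47): chars_in_quartet=1 acc=0x2F bytes_emitted=3
After char 5 ('z'=51): chars_in_quartet=2 acc=0xBF3 bytes_emitted=3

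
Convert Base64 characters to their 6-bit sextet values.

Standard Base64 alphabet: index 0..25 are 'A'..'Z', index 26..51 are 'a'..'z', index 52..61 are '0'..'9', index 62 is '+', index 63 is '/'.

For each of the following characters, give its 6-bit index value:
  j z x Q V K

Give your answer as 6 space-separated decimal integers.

Answer: 35 51 49 16 21 10

Derivation:
'j': a..z range, 26 + ord('j') − ord('a') = 35
'z': a..z range, 26 + ord('z') − ord('a') = 51
'x': a..z range, 26 + ord('x') − ord('a') = 49
'Q': A..Z range, ord('Q') − ord('A') = 16
'V': A..Z range, ord('V') − ord('A') = 21
'K': A..Z range, ord('K') − ord('A') = 10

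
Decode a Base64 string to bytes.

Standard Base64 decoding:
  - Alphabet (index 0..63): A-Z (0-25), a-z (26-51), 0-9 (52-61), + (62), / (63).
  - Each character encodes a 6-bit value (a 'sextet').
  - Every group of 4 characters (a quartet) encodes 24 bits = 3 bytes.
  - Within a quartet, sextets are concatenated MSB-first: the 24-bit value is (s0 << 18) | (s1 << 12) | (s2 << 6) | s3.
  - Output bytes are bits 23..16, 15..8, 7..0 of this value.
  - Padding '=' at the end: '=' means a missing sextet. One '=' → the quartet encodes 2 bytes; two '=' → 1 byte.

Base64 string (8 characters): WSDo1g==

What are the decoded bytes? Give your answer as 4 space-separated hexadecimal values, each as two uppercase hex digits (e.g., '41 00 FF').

After char 0 ('W'=22): chars_in_quartet=1 acc=0x16 bytes_emitted=0
After char 1 ('S'=18): chars_in_quartet=2 acc=0x592 bytes_emitted=0
After char 2 ('D'=3): chars_in_quartet=3 acc=0x16483 bytes_emitted=0
After char 3 ('o'=40): chars_in_quartet=4 acc=0x5920E8 -> emit 59 20 E8, reset; bytes_emitted=3
After char 4 ('1'=53): chars_in_quartet=1 acc=0x35 bytes_emitted=3
After char 5 ('g'=32): chars_in_quartet=2 acc=0xD60 bytes_emitted=3
Padding '==': partial quartet acc=0xD60 -> emit D6; bytes_emitted=4

Answer: 59 20 E8 D6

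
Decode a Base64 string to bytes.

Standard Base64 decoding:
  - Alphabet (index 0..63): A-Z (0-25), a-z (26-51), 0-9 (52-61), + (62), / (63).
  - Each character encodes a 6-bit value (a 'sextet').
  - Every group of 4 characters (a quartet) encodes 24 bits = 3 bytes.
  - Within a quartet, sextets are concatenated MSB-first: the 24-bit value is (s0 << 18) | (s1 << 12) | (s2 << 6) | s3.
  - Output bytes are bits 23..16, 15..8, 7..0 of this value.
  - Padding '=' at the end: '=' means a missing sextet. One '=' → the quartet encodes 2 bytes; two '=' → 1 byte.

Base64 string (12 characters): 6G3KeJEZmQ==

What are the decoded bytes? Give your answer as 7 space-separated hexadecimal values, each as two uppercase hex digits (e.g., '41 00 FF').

After char 0 ('6'=58): chars_in_quartet=1 acc=0x3A bytes_emitted=0
After char 1 ('G'=6): chars_in_quartet=2 acc=0xE86 bytes_emitted=0
After char 2 ('3'=55): chars_in_quartet=3 acc=0x3A1B7 bytes_emitted=0
After char 3 ('K'=10): chars_in_quartet=4 acc=0xE86DCA -> emit E8 6D CA, reset; bytes_emitted=3
After char 4 ('e'=30): chars_in_quartet=1 acc=0x1E bytes_emitted=3
After char 5 ('J'=9): chars_in_quartet=2 acc=0x789 bytes_emitted=3
After char 6 ('E'=4): chars_in_quartet=3 acc=0x1E244 bytes_emitted=3
After char 7 ('Z'=25): chars_in_quartet=4 acc=0x789119 -> emit 78 91 19, reset; bytes_emitted=6
After char 8 ('m'=38): chars_in_quartet=1 acc=0x26 bytes_emitted=6
After char 9 ('Q'=16): chars_in_quartet=2 acc=0x990 bytes_emitted=6
Padding '==': partial quartet acc=0x990 -> emit 99; bytes_emitted=7

Answer: E8 6D CA 78 91 19 99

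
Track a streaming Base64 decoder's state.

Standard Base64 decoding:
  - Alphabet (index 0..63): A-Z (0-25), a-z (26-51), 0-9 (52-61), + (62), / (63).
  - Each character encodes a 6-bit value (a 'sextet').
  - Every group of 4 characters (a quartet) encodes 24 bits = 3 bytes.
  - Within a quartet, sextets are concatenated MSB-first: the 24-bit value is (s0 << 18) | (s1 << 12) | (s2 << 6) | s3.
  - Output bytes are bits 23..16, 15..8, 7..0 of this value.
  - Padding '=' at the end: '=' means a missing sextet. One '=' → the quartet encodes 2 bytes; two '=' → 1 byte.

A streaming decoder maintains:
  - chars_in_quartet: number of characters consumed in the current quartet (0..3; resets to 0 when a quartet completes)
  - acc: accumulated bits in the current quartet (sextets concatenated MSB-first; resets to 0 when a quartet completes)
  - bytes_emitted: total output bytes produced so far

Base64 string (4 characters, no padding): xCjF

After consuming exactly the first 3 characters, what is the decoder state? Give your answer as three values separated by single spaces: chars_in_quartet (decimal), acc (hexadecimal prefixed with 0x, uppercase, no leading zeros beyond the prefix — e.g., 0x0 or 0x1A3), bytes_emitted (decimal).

After char 0 ('x'=49): chars_in_quartet=1 acc=0x31 bytes_emitted=0
After char 1 ('C'=2): chars_in_quartet=2 acc=0xC42 bytes_emitted=0
After char 2 ('j'=35): chars_in_quartet=3 acc=0x310A3 bytes_emitted=0

Answer: 3 0x310A3 0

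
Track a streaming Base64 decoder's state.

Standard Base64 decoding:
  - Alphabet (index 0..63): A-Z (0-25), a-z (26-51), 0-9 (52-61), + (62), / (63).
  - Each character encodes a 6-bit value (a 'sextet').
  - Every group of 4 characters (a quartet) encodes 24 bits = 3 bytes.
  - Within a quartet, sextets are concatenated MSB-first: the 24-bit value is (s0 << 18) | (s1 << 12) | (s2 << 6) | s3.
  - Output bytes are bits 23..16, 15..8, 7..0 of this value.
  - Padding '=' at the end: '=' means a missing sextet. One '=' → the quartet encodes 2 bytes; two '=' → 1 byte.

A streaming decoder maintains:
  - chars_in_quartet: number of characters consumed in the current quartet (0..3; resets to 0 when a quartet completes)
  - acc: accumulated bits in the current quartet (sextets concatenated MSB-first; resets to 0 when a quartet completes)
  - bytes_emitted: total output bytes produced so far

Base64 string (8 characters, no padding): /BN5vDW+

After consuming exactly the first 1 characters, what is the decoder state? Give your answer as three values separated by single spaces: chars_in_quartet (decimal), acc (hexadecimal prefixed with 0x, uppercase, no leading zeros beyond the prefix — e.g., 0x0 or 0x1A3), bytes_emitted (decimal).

Answer: 1 0x3F 0

Derivation:
After char 0 ('/'=63): chars_in_quartet=1 acc=0x3F bytes_emitted=0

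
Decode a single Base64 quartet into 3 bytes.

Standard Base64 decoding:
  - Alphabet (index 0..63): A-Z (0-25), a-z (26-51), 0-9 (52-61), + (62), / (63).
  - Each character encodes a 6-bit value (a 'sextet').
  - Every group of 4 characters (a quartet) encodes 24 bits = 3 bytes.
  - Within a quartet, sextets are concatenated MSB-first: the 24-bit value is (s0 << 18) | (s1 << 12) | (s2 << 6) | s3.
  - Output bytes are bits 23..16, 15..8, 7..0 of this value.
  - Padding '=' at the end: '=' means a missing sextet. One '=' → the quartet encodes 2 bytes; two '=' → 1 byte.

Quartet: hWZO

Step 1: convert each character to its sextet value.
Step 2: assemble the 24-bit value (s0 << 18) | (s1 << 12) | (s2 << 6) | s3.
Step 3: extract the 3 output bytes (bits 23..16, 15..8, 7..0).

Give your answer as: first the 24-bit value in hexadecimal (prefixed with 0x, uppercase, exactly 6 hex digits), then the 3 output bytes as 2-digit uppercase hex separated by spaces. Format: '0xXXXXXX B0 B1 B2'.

Answer: 0x85664E 85 66 4E

Derivation:
Sextets: h=33, W=22, Z=25, O=14
24-bit: (33<<18) | (22<<12) | (25<<6) | 14
      = 0x840000 | 0x016000 | 0x000640 | 0x00000E
      = 0x85664E
Bytes: (v>>16)&0xFF=85, (v>>8)&0xFF=66, v&0xFF=4E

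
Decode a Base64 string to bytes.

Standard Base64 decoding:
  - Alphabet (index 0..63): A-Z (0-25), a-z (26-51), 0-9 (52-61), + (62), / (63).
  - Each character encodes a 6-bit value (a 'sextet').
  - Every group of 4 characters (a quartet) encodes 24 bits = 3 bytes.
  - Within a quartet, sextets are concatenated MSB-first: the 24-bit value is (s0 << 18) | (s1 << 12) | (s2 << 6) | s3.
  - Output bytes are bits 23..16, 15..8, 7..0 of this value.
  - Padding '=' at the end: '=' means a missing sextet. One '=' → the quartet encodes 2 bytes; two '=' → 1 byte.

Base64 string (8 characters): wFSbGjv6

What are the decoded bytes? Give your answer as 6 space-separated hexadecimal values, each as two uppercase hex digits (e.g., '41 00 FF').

After char 0 ('w'=48): chars_in_quartet=1 acc=0x30 bytes_emitted=0
After char 1 ('F'=5): chars_in_quartet=2 acc=0xC05 bytes_emitted=0
After char 2 ('S'=18): chars_in_quartet=3 acc=0x30152 bytes_emitted=0
After char 3 ('b'=27): chars_in_quartet=4 acc=0xC0549B -> emit C0 54 9B, reset; bytes_emitted=3
After char 4 ('G'=6): chars_in_quartet=1 acc=0x6 bytes_emitted=3
After char 5 ('j'=35): chars_in_quartet=2 acc=0x1A3 bytes_emitted=3
After char 6 ('v'=47): chars_in_quartet=3 acc=0x68EF bytes_emitted=3
After char 7 ('6'=58): chars_in_quartet=4 acc=0x1A3BFA -> emit 1A 3B FA, reset; bytes_emitted=6

Answer: C0 54 9B 1A 3B FA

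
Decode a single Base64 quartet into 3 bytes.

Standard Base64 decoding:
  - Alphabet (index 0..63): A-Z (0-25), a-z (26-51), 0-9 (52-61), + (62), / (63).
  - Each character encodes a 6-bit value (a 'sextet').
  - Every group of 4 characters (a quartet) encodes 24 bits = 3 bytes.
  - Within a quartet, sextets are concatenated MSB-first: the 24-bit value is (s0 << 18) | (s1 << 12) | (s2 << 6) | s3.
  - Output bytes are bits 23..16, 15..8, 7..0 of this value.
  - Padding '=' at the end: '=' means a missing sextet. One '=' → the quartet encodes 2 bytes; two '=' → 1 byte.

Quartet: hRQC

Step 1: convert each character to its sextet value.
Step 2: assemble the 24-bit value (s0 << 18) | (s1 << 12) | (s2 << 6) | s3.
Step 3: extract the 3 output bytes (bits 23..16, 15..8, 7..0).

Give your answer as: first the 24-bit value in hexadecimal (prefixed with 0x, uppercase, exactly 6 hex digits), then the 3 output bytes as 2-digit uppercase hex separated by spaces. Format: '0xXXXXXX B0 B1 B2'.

Sextets: h=33, R=17, Q=16, C=2
24-bit: (33<<18) | (17<<12) | (16<<6) | 2
      = 0x840000 | 0x011000 | 0x000400 | 0x000002
      = 0x851402
Bytes: (v>>16)&0xFF=85, (v>>8)&0xFF=14, v&0xFF=02

Answer: 0x851402 85 14 02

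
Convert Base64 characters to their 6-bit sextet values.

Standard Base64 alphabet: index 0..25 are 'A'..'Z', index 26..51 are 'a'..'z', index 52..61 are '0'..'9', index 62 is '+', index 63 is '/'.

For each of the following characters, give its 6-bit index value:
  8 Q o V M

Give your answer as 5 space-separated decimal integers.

Answer: 60 16 40 21 12

Derivation:
'8': 0..9 range, 52 + ord('8') − ord('0') = 60
'Q': A..Z range, ord('Q') − ord('A') = 16
'o': a..z range, 26 + ord('o') − ord('a') = 40
'V': A..Z range, ord('V') − ord('A') = 21
'M': A..Z range, ord('M') − ord('A') = 12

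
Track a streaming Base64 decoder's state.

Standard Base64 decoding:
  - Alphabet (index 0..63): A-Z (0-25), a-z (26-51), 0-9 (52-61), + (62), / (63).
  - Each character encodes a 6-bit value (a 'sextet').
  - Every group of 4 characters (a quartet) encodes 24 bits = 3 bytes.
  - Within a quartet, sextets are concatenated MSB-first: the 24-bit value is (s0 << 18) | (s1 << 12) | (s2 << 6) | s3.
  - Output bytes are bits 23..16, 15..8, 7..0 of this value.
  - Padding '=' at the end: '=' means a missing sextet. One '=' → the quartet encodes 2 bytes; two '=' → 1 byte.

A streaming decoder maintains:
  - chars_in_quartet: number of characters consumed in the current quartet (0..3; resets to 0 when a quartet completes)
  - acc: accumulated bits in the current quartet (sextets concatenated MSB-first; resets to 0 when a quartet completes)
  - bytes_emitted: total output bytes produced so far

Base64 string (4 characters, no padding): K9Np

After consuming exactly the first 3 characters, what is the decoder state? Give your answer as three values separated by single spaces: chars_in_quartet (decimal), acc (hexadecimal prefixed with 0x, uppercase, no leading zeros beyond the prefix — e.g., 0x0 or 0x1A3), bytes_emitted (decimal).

After char 0 ('K'=10): chars_in_quartet=1 acc=0xA bytes_emitted=0
After char 1 ('9'=61): chars_in_quartet=2 acc=0x2BD bytes_emitted=0
After char 2 ('N'=13): chars_in_quartet=3 acc=0xAF4D bytes_emitted=0

Answer: 3 0xAF4D 0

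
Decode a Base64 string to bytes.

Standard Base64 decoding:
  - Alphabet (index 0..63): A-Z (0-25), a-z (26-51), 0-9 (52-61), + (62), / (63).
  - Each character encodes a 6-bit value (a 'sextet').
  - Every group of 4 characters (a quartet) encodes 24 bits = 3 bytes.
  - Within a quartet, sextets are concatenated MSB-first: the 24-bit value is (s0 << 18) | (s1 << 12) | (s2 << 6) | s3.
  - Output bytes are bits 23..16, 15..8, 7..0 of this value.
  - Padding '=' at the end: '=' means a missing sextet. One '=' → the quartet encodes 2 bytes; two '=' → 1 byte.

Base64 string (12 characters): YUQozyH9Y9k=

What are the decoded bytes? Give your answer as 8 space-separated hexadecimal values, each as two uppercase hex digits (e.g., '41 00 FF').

Answer: 61 44 28 CF 21 FD 63 D9

Derivation:
After char 0 ('Y'=24): chars_in_quartet=1 acc=0x18 bytes_emitted=0
After char 1 ('U'=20): chars_in_quartet=2 acc=0x614 bytes_emitted=0
After char 2 ('Q'=16): chars_in_quartet=3 acc=0x18510 bytes_emitted=0
After char 3 ('o'=40): chars_in_quartet=4 acc=0x614428 -> emit 61 44 28, reset; bytes_emitted=3
After char 4 ('z'=51): chars_in_quartet=1 acc=0x33 bytes_emitted=3
After char 5 ('y'=50): chars_in_quartet=2 acc=0xCF2 bytes_emitted=3
After char 6 ('H'=7): chars_in_quartet=3 acc=0x33C87 bytes_emitted=3
After char 7 ('9'=61): chars_in_quartet=4 acc=0xCF21FD -> emit CF 21 FD, reset; bytes_emitted=6
After char 8 ('Y'=24): chars_in_quartet=1 acc=0x18 bytes_emitted=6
After char 9 ('9'=61): chars_in_quartet=2 acc=0x63D bytes_emitted=6
After char 10 ('k'=36): chars_in_quartet=3 acc=0x18F64 bytes_emitted=6
Padding '=': partial quartet acc=0x18F64 -> emit 63 D9; bytes_emitted=8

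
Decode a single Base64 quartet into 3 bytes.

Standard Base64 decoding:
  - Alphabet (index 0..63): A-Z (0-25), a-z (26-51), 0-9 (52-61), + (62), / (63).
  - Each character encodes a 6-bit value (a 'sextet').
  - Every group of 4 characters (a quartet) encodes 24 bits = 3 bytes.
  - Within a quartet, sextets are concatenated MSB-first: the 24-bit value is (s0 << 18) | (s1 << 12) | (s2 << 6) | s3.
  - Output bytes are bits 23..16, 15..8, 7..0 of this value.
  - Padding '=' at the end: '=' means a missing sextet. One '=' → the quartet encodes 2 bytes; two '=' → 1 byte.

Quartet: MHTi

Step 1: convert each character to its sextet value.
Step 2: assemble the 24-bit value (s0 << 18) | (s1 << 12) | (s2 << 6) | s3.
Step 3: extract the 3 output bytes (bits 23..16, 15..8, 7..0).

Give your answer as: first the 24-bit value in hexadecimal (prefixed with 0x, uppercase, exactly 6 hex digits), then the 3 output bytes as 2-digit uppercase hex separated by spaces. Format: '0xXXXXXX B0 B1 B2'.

Answer: 0x3074E2 30 74 E2

Derivation:
Sextets: M=12, H=7, T=19, i=34
24-bit: (12<<18) | (7<<12) | (19<<6) | 34
      = 0x300000 | 0x007000 | 0x0004C0 | 0x000022
      = 0x3074E2
Bytes: (v>>16)&0xFF=30, (v>>8)&0xFF=74, v&0xFF=E2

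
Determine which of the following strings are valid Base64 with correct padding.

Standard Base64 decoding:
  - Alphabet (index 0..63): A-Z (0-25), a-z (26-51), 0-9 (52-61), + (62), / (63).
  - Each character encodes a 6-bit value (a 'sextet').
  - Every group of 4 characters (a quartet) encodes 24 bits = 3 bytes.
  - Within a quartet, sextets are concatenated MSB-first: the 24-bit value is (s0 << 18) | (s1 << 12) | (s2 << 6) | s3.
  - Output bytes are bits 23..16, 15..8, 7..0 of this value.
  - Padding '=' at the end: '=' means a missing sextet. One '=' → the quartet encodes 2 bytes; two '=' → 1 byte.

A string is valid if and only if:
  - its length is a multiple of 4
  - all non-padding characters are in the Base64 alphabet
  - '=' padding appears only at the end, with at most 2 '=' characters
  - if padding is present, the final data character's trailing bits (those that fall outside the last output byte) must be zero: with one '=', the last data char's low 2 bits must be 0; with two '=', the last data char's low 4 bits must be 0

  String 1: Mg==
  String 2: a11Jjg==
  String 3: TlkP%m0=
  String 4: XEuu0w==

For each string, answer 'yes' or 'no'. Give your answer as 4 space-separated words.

Answer: yes yes no yes

Derivation:
String 1: 'Mg==' → valid
String 2: 'a11Jjg==' → valid
String 3: 'TlkP%m0=' → invalid (bad char(s): ['%'])
String 4: 'XEuu0w==' → valid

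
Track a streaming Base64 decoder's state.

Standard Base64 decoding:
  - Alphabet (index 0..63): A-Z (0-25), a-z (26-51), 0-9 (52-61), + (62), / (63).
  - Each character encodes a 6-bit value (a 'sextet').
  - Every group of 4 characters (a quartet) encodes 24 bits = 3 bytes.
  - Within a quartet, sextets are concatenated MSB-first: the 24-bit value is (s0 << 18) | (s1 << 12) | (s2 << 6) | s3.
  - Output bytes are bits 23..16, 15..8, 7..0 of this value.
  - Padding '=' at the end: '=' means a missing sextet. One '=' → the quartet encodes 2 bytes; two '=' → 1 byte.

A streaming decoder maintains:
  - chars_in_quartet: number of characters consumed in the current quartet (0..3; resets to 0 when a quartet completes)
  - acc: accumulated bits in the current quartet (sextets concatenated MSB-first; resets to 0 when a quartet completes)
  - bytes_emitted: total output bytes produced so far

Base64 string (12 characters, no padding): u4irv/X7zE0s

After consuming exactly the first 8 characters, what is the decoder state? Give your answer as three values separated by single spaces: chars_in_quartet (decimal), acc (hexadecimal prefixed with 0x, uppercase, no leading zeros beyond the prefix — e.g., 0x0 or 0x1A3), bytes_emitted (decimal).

After char 0 ('u'=46): chars_in_quartet=1 acc=0x2E bytes_emitted=0
After char 1 ('4'=56): chars_in_quartet=2 acc=0xBB8 bytes_emitted=0
After char 2 ('i'=34): chars_in_quartet=3 acc=0x2EE22 bytes_emitted=0
After char 3 ('r'=43): chars_in_quartet=4 acc=0xBB88AB -> emit BB 88 AB, reset; bytes_emitted=3
After char 4 ('v'=47): chars_in_quartet=1 acc=0x2F bytes_emitted=3
After char 5 ('/'=63): chars_in_quartet=2 acc=0xBFF bytes_emitted=3
After char 6 ('X'=23): chars_in_quartet=3 acc=0x2FFD7 bytes_emitted=3
After char 7 ('7'=59): chars_in_quartet=4 acc=0xBFF5FB -> emit BF F5 FB, reset; bytes_emitted=6

Answer: 0 0x0 6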